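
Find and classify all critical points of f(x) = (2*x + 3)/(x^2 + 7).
f'(x) = 2*(-x^2 - 3*x + 7)/(x^4 + 14*x^2 + 49)

Solve f'(x) = 0:
  f'(x) = -2*(x^2 + 3*x - 7)/(x^2 + 7)^2; the denominator is positive wherever f is defined, so f'(x) = 0 ⇔ -2*x^2 - 6*x + 14 = 0.
  Factor: -2*x^2 - 6*x + 14 = -2*(x^2 + 3*x - 7); x^2 + 3*x - 7 = 0 has no rational roots; quadratic formula: x = (-3 ± √37)/2.
  ⇒ x = -sqrt(37)/2 - 3/2 ≈ -4.5414, -3/2 + sqrt(37)/2 ≈ 1.5414

f''(x) = 2*(4*x^2*(2*x + 3) - 3*(2*x + 1)*(x^2 + 7))/(x^2 + 7)^3
Second-derivative test at each critical point:
  f''(-4.5414) = 0.0159 > 0 → local minimum
  f''(1.5414) = -0.1384 < 0 → local maximum

Critical points: x = -sqrt(37)/2 - 3/2 ≈ -4.5414 (local minimum); x = -3/2 + sqrt(37)/2 ≈ 1.5414 (local maximum)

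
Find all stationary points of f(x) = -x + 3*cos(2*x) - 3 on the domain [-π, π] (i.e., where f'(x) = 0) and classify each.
f'(x) = -6*sin(2*x) - 1

Solve f'(x) = 0 on [-π, π]:
  f'(x) = 0 ⇔ sin(2*x) = -1/6, i.e. 2*x = arcsin(-1/6) + 2nπ or 2*x = π − arcsin(-1/6) + 2nπ; keep the solutions lying in [-π, π].
  ⇒ x = -pi/2 + asin(1/6)/2 ≈ -1.4871, -asin(1/6)/2 ≈ -0.0837, asin(1/6)/2 + pi/2 ≈ 1.6545, pi - asin(1/6)/2 ≈ 3.0579

f''(x) = -12*cos(2*x)
Second-derivative test at each critical point:
  f''(-1.4871) = 11.8322 > 0 → local minimum
  f''(-0.0837) = -11.8322 < 0 → local maximum
  f''(1.6545) = 11.8322 > 0 → local minimum
  f''(3.0579) = -11.8322 < 0 → local maximum

Critical points: x = -pi/2 + asin(1/6)/2 ≈ -1.4871 (local minimum); x = -asin(1/6)/2 ≈ -0.0837 (local maximum); x = asin(1/6)/2 + pi/2 ≈ 1.6545 (local minimum); x = pi - asin(1/6)/2 ≈ 3.0579 (local maximum)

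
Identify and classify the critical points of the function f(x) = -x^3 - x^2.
f'(x) = x*(-3*x - 2)

Solve f'(x) = 0:
  Factor: -3*x^2 - 2*x = -x*(3*x + 2) = 0.
  ⇒ x = -2/3, 0

f''(x) = -6*x - 2
Second-derivative test at each critical point:
  f''(-2/3) = 2 > 0 → local minimum
  f''(0) = -2 < 0 → local maximum

Critical points: x = -2/3 (local minimum); x = 0 (local maximum)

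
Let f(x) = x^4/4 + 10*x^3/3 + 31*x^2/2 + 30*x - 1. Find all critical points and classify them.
f'(x) = x^3 + 10*x^2 + 31*x + 30

Solve f'(x) = 0:
  Factor: x^3 + 10*x^2 + 31*x + 30 = (x + 2)*(x + 3)*(x + 5) = 0.
  ⇒ x = -5, -3, -2

f''(x) = 3*x^2 + 20*x + 31
Second-derivative test at each critical point:
  f''(-5) = 6 > 0 → local minimum
  f''(-3) = -2 < 0 → local maximum
  f''(-2) = 3 > 0 → local minimum

Critical points: x = -5 (local minimum); x = -3 (local maximum); x = -2 (local minimum)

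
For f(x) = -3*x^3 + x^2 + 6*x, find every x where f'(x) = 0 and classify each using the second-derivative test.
f'(x) = -9*x^2 + 2*x + 6

Solve f'(x) = 0:
  9*x^2 - 2*x - 6 = 0 has no rational roots; quadratic formula: x = (2 ± √220)/18.
  ⇒ x = 1/9 - sqrt(55)/9 ≈ -0.7129, 1/9 + sqrt(55)/9 ≈ 0.9351

f''(x) = 2 - 18*x
Second-derivative test at each critical point:
  f''(-0.7129) = 14.8324 > 0 → local minimum
  f''(0.9351) = -14.8324 < 0 → local maximum

Critical points: x = 1/9 - sqrt(55)/9 ≈ -0.7129 (local minimum); x = 1/9 + sqrt(55)/9 ≈ 0.9351 (local maximum)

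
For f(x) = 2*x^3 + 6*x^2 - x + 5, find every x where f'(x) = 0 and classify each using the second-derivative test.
f'(x) = 6*x^2 + 12*x - 1

Solve f'(x) = 0:
  6*x^2 + 12*x - 1 = 0 has no rational roots; quadratic formula: x = (-12 ± √168)/12.
  ⇒ x = -sqrt(42)/6 - 1 ≈ -2.0801, -1 + sqrt(42)/6 ≈ 0.0801

f''(x) = 12*x + 12
Second-derivative test at each critical point:
  f''(-2.0801) = -12.9615 < 0 → local maximum
  f''(0.0801) = 12.9615 > 0 → local minimum

Critical points: x = -sqrt(42)/6 - 1 ≈ -2.0801 (local maximum); x = -1 + sqrt(42)/6 ≈ 0.0801 (local minimum)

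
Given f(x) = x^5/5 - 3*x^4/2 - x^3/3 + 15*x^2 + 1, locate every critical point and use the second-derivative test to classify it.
f'(x) = x*(x^3 - 6*x^2 - x + 30)

Solve f'(x) = 0:
  Factor: x^4 - 6*x^3 - x^2 + 30*x = x*(x - 5)*(x - 3)*(x + 2) = 0.
  ⇒ x = -2, 0, 3, 5

f''(x) = 4*x^3 - 18*x^2 - 2*x + 30
Second-derivative test at each critical point:
  f''(-2) = -70 < 0 → local maximum
  f''(0) = 30 > 0 → local minimum
  f''(3) = -30 < 0 → local maximum
  f''(5) = 70 > 0 → local minimum

Critical points: x = -2 (local maximum); x = 0 (local minimum); x = 3 (local maximum); x = 5 (local minimum)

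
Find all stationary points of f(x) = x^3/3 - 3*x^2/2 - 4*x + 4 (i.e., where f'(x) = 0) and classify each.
f'(x) = x^2 - 3*x - 4

Solve f'(x) = 0:
  Factor: x^2 - 3*x - 4 = (x - 4)*(x + 1) = 0.
  ⇒ x = -1, 4

f''(x) = 2*x - 3
Second-derivative test at each critical point:
  f''(-1) = -5 < 0 → local maximum
  f''(4) = 5 > 0 → local minimum

Critical points: x = -1 (local maximum); x = 4 (local minimum)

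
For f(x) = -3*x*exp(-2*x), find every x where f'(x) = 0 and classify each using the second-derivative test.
f'(x) = 3*(2*x - 1)*exp(-2*x)

Solve f'(x) = 0:
  f'(x) = (6*x - 3)·exp(-2*x) and exp(-2*x) > 0 for every x, so f'(x) = 0 ⇔ 6*x - 3 = 0.
  Factor: 6*x - 3 = 3*(2*x - 1) = 0.
  ⇒ x = 1/2

f''(x) = 12*(1 - x)*exp(-2*x)
Second-derivative test at each critical point:
  f''(1/2) = 2.2073 > 0 → local minimum

Critical points: x = 1/2 (local minimum)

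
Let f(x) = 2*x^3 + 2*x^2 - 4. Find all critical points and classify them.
f'(x) = 2*x*(3*x + 2)

Solve f'(x) = 0:
  Factor: 6*x^2 + 4*x = 2*x*(3*x + 2) = 0.
  ⇒ x = -2/3, 0

f''(x) = 12*x + 4
Second-derivative test at each critical point:
  f''(-2/3) = -4 < 0 → local maximum
  f''(0) = 4 > 0 → local minimum

Critical points: x = -2/3 (local maximum); x = 0 (local minimum)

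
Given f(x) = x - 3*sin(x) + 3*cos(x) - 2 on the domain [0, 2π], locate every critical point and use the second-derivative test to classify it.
f'(x) = -3*sqrt(2)*sin(x + pi/4) + 1

Solve f'(x) = 0 on [0, 2π]:
  f'(x) = 0 ⇔ -3*sin(x) - 3*cos(x) = -1. Write the left side as R·cos(x + φ) with R = √((-3)² + 3²) = 3*sqrt(2), cos φ = -sqrt(2)/2, sin φ = sqrt(2)/2; then cos(x + φ) = -sqrt(2)/6. Solve for x and keep the solutions lying in [0, 2π].
  ⇒ x = atan((1 + sqrt(17))/(1 - sqrt(17))) + pi ≈ 2.1183, atan((1 - sqrt(17))/(1 + sqrt(17))) + 2*pi ≈ 5.7357

f''(x) = -3*sqrt(2)*cos(x + pi/4)
Second-derivative test at each critical point:
  f''(2.1183) = 4.1231 > 0 → local minimum
  f''(5.7357) = -4.1231 < 0 → local maximum

Critical points: x = atan((1 + sqrt(17))/(1 - sqrt(17))) + pi ≈ 2.1183 (local minimum); x = atan((1 - sqrt(17))/(1 + sqrt(17))) + 2*pi ≈ 5.7357 (local maximum)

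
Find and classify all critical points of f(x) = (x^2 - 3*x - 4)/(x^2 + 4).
f'(x) = (3*x^2 + 16*x - 12)/(x^4 + 8*x^2 + 16)

Solve f'(x) = 0:
  f'(x) = (x + 6)*(3*x - 2)/(x^2 + 4)^2; the denominator is positive wherever f is defined, so f'(x) = 0 ⇔ 3*x^2 + 16*x - 12 = 0.
  Factor: 3*x^2 + 16*x - 12 = (x + 6)*(3*x - 2) = 0.
  ⇒ x = -6, 2/3

f''(x) = 2*(-3*x^3 - 24*x^2 + 36*x + 32)/(x^6 + 12*x^4 + 48*x^2 + 64)
Second-derivative test at each critical point:
  f''(-6) = -1/80 < 0 → local maximum
  f''(2/3) = 81/80 > 0 → local minimum

Critical points: x = -6 (local maximum); x = 2/3 (local minimum)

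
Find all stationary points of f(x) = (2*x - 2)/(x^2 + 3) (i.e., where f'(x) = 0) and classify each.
f'(x) = 2*(x^2 - 2*x*(x - 1) + 3)/(x^2 + 3)^2

Solve f'(x) = 0:
  f'(x) = -2*(x - 3)*(x + 1)/(x^2 + 3)^2; the denominator is positive wherever f is defined, so f'(x) = 0 ⇔ -2*x^2 + 4*x + 6 = 0.
  Factor: -2*x^2 + 4*x + 6 = -2*(x - 3)*(x + 1) = 0.
  ⇒ x = -1, 3

f''(x) = 4*(4*x^2*(x - 1) + (1 - 3*x)*(x^2 + 3))/(x^2 + 3)^3
Second-derivative test at each critical point:
  f''(-1) = 1/2 > 0 → local minimum
  f''(3) = -1/18 < 0 → local maximum

Critical points: x = -1 (local minimum); x = 3 (local maximum)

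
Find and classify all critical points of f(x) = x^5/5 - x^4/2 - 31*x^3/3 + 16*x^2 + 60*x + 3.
f'(x) = x^4 - 2*x^3 - 31*x^2 + 32*x + 60

Solve f'(x) = 0:
  Factor: x^4 - 2*x^3 - 31*x^2 + 32*x + 60 = (x - 6)*(x - 2)*(x + 1)*(x + 5) = 0.
  ⇒ x = -5, -1, 2, 6

f''(x) = 4*x^3 - 6*x^2 - 62*x + 32
Second-derivative test at each critical point:
  f''(-5) = -308 < 0 → local maximum
  f''(-1) = 84 > 0 → local minimum
  f''(2) = -84 < 0 → local maximum
  f''(6) = 308 > 0 → local minimum

Critical points: x = -5 (local maximum); x = -1 (local minimum); x = 2 (local maximum); x = 6 (local minimum)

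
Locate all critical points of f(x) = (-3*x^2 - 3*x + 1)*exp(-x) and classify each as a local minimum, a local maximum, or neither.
f'(x) = (3*x^2 - 3*x - 4)*exp(-x)

Solve f'(x) = 0:
  f'(x) = (3*x^2 - 3*x - 4)·exp(-x) and exp(-x) > 0 for every x, so f'(x) = 0 ⇔ 3*x^2 - 3*x - 4 = 0.
  3*x^2 - 3*x - 4 = 0 has no rational roots; quadratic formula: x = (3 ± √57)/6.
  ⇒ x = 1/2 - sqrt(57)/6 ≈ -0.7583, 1/2 + sqrt(57)/6 ≈ 1.7583

f''(x) = (-3*x^2 + 9*x + 1)*exp(-x)
Second-derivative test at each critical point:
  f''(-0.7583) = -16.1163 < 0 → local maximum
  f''(1.7583) = 1.3011 > 0 → local minimum

Critical points: x = 1/2 - sqrt(57)/6 ≈ -0.7583 (local maximum); x = 1/2 + sqrt(57)/6 ≈ 1.7583 (local minimum)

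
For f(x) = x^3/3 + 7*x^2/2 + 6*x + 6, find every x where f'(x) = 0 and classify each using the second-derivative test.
f'(x) = x^2 + 7*x + 6

Solve f'(x) = 0:
  Factor: x^2 + 7*x + 6 = (x + 1)*(x + 6) = 0.
  ⇒ x = -6, -1

f''(x) = 2*x + 7
Second-derivative test at each critical point:
  f''(-6) = -5 < 0 → local maximum
  f''(-1) = 5 > 0 → local minimum

Critical points: x = -6 (local maximum); x = -1 (local minimum)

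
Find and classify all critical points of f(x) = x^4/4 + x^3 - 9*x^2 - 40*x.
f'(x) = x^3 + 3*x^2 - 18*x - 40

Solve f'(x) = 0:
  Factor: x^3 + 3*x^2 - 18*x - 40 = (x - 4)*(x + 2)*(x + 5) = 0.
  ⇒ x = -5, -2, 4

f''(x) = 3*x^2 + 6*x - 18
Second-derivative test at each critical point:
  f''(-5) = 27 > 0 → local minimum
  f''(-2) = -18 < 0 → local maximum
  f''(4) = 54 > 0 → local minimum

Critical points: x = -5 (local minimum); x = -2 (local maximum); x = 4 (local minimum)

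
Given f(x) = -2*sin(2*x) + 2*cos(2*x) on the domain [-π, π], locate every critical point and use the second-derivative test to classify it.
f'(x) = -4*sqrt(2)*sin(2*x + pi/4)

Solve f'(x) = 0 on [-π, π]:
  f'(x) = 0 ⇔ -2*cos(2*x) = 2*sin(2*x) ⇔ tan(2*x) = -1, i.e. 2*x = arctan(-1) + nπ; keep the solutions lying in [-π, π].
  ⇒ x = -5*pi/8 ≈ -1.9635, -pi/8 ≈ -0.3927, 3*pi/8 ≈ 1.1781, 7*pi/8 ≈ 2.7489

f''(x) = -8*sqrt(2)*cos(2*x + pi/4)
Second-derivative test at each critical point:
  f''(-1.9635) = 11.3137 > 0 → local minimum
  f''(-0.3927) = -11.3137 < 0 → local maximum
  f''(1.1781) = 11.3137 > 0 → local minimum
  f''(2.7489) = -11.3137 < 0 → local maximum

Critical points: x = -5*pi/8 ≈ -1.9635 (local minimum); x = -pi/8 ≈ -0.3927 (local maximum); x = 3*pi/8 ≈ 1.1781 (local minimum); x = 7*pi/8 ≈ 2.7489 (local maximum)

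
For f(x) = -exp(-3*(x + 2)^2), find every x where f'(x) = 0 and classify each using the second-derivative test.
f'(x) = 6*(x + 2)*exp(-3*(x + 2)^2)

Solve f'(x) = 0:
  f'(x) = (6*x + 12)·exp(-3*(x + 2)^2) and exp(-3*(x + 2)^2) > 0 for every x, so f'(x) = 0 ⇔ 6*x + 12 = 0.
  Factor: 6*x + 12 = 6*(x + 2) = 0.
  ⇒ x = -2

f''(x) = 6*(1 - 6*(x + 2)^2)*exp(-3*(x + 2)^2)
Second-derivative test at each critical point:
  f''(-2) = 6 > 0 → local minimum

Critical points: x = -2 (local minimum)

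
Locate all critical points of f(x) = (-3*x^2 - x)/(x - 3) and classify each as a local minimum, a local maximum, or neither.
f'(x) = 3*(-x^2 + 6*x + 1)/(x^2 - 6*x + 9)

Solve f'(x) = 0:
  f'(x) = -3*(x^2 - 6*x - 1)/(x - 3)^2; the denominator is positive wherever f is defined, so f'(x) = 0 ⇔ -3*x^2 + 18*x + 3 = 0.
  Factor: -3*x^2 + 18*x + 3 = -3*(x^2 - 6*x - 1); x^2 - 6*x - 1 = 0 has no rational roots; quadratic formula: x = (6 ± √40)/2.
  ⇒ x = 3 - sqrt(10) ≈ -0.1623, 3 + sqrt(10) ≈ 6.1623

f''(x) = -60/(x^3 - 9*x^2 + 27*x - 27)
Second-derivative test at each critical point:
  f''(-0.1623) = 1.8974 > 0 → local minimum
  f''(6.1623) = -1.8974 < 0 → local maximum

Critical points: x = 3 - sqrt(10) ≈ -0.1623 (local minimum); x = 3 + sqrt(10) ≈ 6.1623 (local maximum)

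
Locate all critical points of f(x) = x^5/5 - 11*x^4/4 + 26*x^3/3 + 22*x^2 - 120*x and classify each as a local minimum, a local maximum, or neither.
f'(x) = x^4 - 11*x^3 + 26*x^2 + 44*x - 120

Solve f'(x) = 0:
  Factor: x^4 - 11*x^3 + 26*x^2 + 44*x - 120 = (x - 6)*(x - 5)*(x - 2)*(x + 2) = 0.
  ⇒ x = -2, 2, 5, 6

f''(x) = 4*x^3 - 33*x^2 + 52*x + 44
Second-derivative test at each critical point:
  f''(-2) = -224 < 0 → local maximum
  f''(2) = 48 > 0 → local minimum
  f''(5) = -21 < 0 → local maximum
  f''(6) = 32 > 0 → local minimum

Critical points: x = -2 (local maximum); x = 2 (local minimum); x = 5 (local maximum); x = 6 (local minimum)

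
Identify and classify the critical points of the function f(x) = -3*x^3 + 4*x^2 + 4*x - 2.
f'(x) = -9*x^2 + 8*x + 4

Solve f'(x) = 0:
  9*x^2 - 8*x - 4 = 0 has no rational roots; quadratic formula: x = (8 ± √208)/18.
  ⇒ x = 4/9 - 2*sqrt(13)/9 ≈ -0.3568, 4/9 + 2*sqrt(13)/9 ≈ 1.2457

f''(x) = 8 - 18*x
Second-derivative test at each critical point:
  f''(-0.3568) = 14.4222 > 0 → local minimum
  f''(1.2457) = -14.4222 < 0 → local maximum

Critical points: x = 4/9 - 2*sqrt(13)/9 ≈ -0.3568 (local minimum); x = 4/9 + 2*sqrt(13)/9 ≈ 1.2457 (local maximum)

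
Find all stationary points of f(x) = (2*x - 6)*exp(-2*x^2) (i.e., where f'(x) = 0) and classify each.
f'(x) = 2*(-4*x*(x - 3) + 1)*exp(-2*x^2)

Solve f'(x) = 0:
  f'(x) = (-8*x^2 + 24*x + 2)·exp(-2*x^2) and exp(-2*x^2) > 0 for every x, so f'(x) = 0 ⇔ -8*x^2 + 24*x + 2 = 0.
  Factor: -8*x^2 + 24*x + 2 = -2*(4*x^2 - 12*x - 1); 4*x^2 - 12*x - 1 = 0 has no rational roots; quadratic formula: x = (12 ± √160)/8.
  ⇒ x = 3/2 - sqrt(10)/2 ≈ -0.0811, 3/2 + sqrt(10)/2 ≈ 3.0811

f''(x) = 8*(4*x^2*(x - 3) - 3*x + 3)*exp(-2*x^2)
Second-derivative test at each critical point:
  f''(-0.0811) = 24.9673 > 0 → local minimum
  f''(3.0811) = -1.436e-07 < 0 → local maximum

Critical points: x = 3/2 - sqrt(10)/2 ≈ -0.0811 (local minimum); x = 3/2 + sqrt(10)/2 ≈ 3.0811 (local maximum)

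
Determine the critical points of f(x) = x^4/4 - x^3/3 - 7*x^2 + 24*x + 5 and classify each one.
f'(x) = x^3 - x^2 - 14*x + 24

Solve f'(x) = 0:
  Factor: x^3 - x^2 - 14*x + 24 = (x - 3)*(x - 2)*(x + 4) = 0.
  ⇒ x = -4, 2, 3

f''(x) = 3*x^2 - 2*x - 14
Second-derivative test at each critical point:
  f''(-4) = 42 > 0 → local minimum
  f''(2) = -6 < 0 → local maximum
  f''(3) = 7 > 0 → local minimum

Critical points: x = -4 (local minimum); x = 2 (local maximum); x = 3 (local minimum)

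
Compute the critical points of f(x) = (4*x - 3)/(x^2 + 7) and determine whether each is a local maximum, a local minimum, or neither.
f'(x) = 2*(-2*x^2 + 3*x + 14)/(x^4 + 14*x^2 + 49)

Solve f'(x) = 0:
  f'(x) = -2*(x + 2)*(2*x - 7)/(x^2 + 7)^2; the denominator is positive wherever f is defined, so f'(x) = 0 ⇔ -4*x^2 + 6*x + 28 = 0.
  Factor: -4*x^2 + 6*x + 28 = -2*(x + 2)*(2*x - 7) = 0.
  ⇒ x = -2, 7/2

f''(x) = 2*(4*x^2*(4*x - 3) + 3*(1 - 4*x)*(x^2 + 7))/(x^2 + 7)^3
Second-derivative test at each critical point:
  f''(-2) = 2/11 > 0 → local minimum
  f''(7/2) = -32/539 < 0 → local maximum

Critical points: x = -2 (local minimum); x = 7/2 (local maximum)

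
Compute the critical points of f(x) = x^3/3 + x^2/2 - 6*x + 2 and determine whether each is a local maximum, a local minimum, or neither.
f'(x) = x^2 + x - 6

Solve f'(x) = 0:
  Factor: x^2 + x - 6 = (x - 2)*(x + 3) = 0.
  ⇒ x = -3, 2

f''(x) = 2*x + 1
Second-derivative test at each critical point:
  f''(-3) = -5 < 0 → local maximum
  f''(2) = 5 > 0 → local minimum

Critical points: x = -3 (local maximum); x = 2 (local minimum)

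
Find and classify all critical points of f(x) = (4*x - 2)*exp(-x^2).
f'(x) = 4*(-x*(2*x - 1) + 1)*exp(-x^2)

Solve f'(x) = 0:
  f'(x) = (-8*x^2 + 4*x + 4)·exp(-x^2) and exp(-x^2) > 0 for every x, so f'(x) = 0 ⇔ -8*x^2 + 4*x + 4 = 0.
  Factor: -8*x^2 + 4*x + 4 = -4*(x - 1)*(2*x + 1) = 0.
  ⇒ x = -1/2, 1

f''(x) = 4*(2*x^2*(2*x - 1) - 6*x + 1)*exp(-x^2)
Second-derivative test at each critical point:
  f''(-1/2) = 9.3456 > 0 → local minimum
  f''(1) = -4.4146 < 0 → local maximum

Critical points: x = -1/2 (local minimum); x = 1 (local maximum)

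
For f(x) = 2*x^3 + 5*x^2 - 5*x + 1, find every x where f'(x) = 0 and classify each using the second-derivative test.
f'(x) = 6*x^2 + 10*x - 5

Solve f'(x) = 0:
  6*x^2 + 10*x - 5 = 0 has no rational roots; quadratic formula: x = (-10 ± √220)/12.
  ⇒ x = -sqrt(55)/6 - 5/6 ≈ -2.0694, -5/6 + sqrt(55)/6 ≈ 0.4027

f''(x) = 12*x + 10
Second-derivative test at each critical point:
  f''(-2.0694) = -14.8324 < 0 → local maximum
  f''(0.4027) = 14.8324 > 0 → local minimum

Critical points: x = -sqrt(55)/6 - 5/6 ≈ -2.0694 (local maximum); x = -5/6 + sqrt(55)/6 ≈ 0.4027 (local minimum)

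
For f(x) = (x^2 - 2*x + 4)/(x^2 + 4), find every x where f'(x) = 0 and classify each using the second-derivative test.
f'(x) = 2*(x^2 - 4)/(x^4 + 8*x^2 + 16)

Solve f'(x) = 0:
  f'(x) = 2*(x - 2)*(x + 2)/(x^2 + 4)^2; the denominator is positive wherever f is defined, so f'(x) = 0 ⇔ 2*x^2 - 8 = 0.
  Factor: 2*x^2 - 8 = 2*(x - 2)*(x + 2) = 0.
  ⇒ x = -2, 2

f''(x) = 4*x*(12 - x^2)/(x^6 + 12*x^4 + 48*x^2 + 64)
Second-derivative test at each critical point:
  f''(-2) = -1/8 < 0 → local maximum
  f''(2) = 1/8 > 0 → local minimum

Critical points: x = -2 (local maximum); x = 2 (local minimum)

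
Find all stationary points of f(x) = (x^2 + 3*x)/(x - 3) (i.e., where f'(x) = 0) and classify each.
f'(x) = (x^2 - 6*x - 9)/(x^2 - 6*x + 9)

Solve f'(x) = 0:
  f'(x) = (x^2 - 6*x - 9)/(x - 3)^2; the denominator is positive wherever f is defined, so f'(x) = 0 ⇔ x^2 - 6*x - 9 = 0.
  x^2 - 6*x - 9 = 0 has no rational roots; quadratic formula: x = (6 ± √72)/2.
  ⇒ x = 3 - 3*sqrt(2) ≈ -1.2426, 3 + 3*sqrt(2) ≈ 7.2426

f''(x) = 36/(x^3 - 9*x^2 + 27*x - 27)
Second-derivative test at each critical point:
  f''(-1.2426) = -0.4714 < 0 → local maximum
  f''(7.2426) = 0.4714 > 0 → local minimum

Critical points: x = 3 - 3*sqrt(2) ≈ -1.2426 (local maximum); x = 3 + 3*sqrt(2) ≈ 7.2426 (local minimum)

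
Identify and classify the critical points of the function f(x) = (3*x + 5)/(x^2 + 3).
f'(x) = (-3*x^2 - 10*x + 9)/(x^4 + 6*x^2 + 9)

Solve f'(x) = 0:
  f'(x) = -(3*x^2 + 10*x - 9)/(x^2 + 3)^2; the denominator is positive wherever f is defined, so f'(x) = 0 ⇔ -3*x^2 - 10*x + 9 = 0.
  3*x^2 + 10*x - 9 = 0 has no rational roots; quadratic formula: x = (-10 ± √208)/6.
  ⇒ x = -2*sqrt(13)/3 - 5/3 ≈ -4.0704, -5/3 + 2*sqrt(13)/3 ≈ 0.7370

f''(x) = 2*(4*x^2*(3*x + 5) - (9*x + 5)*(x^2 + 3))/(x^2 + 3)^3
Second-derivative test at each critical point:
  f''(-4.0704) = 0.0377 > 0 → local minimum
  f''(0.7370) = -1.1488 < 0 → local maximum

Critical points: x = -2*sqrt(13)/3 - 5/3 ≈ -4.0704 (local minimum); x = -5/3 + 2*sqrt(13)/3 ≈ 0.7370 (local maximum)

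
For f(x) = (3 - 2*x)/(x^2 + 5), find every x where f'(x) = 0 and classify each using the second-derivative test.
f'(x) = 2*(x^2 - 3*x - 5)/(x^4 + 10*x^2 + 25)

Solve f'(x) = 0:
  f'(x) = 2*(x^2 - 3*x - 5)/(x^2 + 5)^2; the denominator is positive wherever f is defined, so f'(x) = 0 ⇔ 2*x^2 - 6*x - 10 = 0.
  Factor: 2*x^2 - 6*x - 10 = 2*(x^2 - 3*x - 5); x^2 - 3*x - 5 = 0 has no rational roots; quadratic formula: x = (3 ± √29)/2.
  ⇒ x = 3/2 - sqrt(29)/2 ≈ -1.1926, 3/2 + sqrt(29)/2 ≈ 4.1926

f''(x) = 2*(4*x^2*(3 - 2*x) + 3*(2*x - 1)*(x^2 + 5))/(x^2 + 5)^3
Second-derivative test at each critical point:
  f''(-1.1926) = -0.2611 < 0 → local maximum
  f''(4.1926) = 0.0211 > 0 → local minimum

Critical points: x = 3/2 - sqrt(29)/2 ≈ -1.1926 (local maximum); x = 3/2 + sqrt(29)/2 ≈ 4.1926 (local minimum)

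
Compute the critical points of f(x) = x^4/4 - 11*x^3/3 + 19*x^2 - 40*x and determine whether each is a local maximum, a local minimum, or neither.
f'(x) = x^3 - 11*x^2 + 38*x - 40

Solve f'(x) = 0:
  Factor: x^3 - 11*x^2 + 38*x - 40 = (x - 5)*(x - 4)*(x - 2) = 0.
  ⇒ x = 2, 4, 5

f''(x) = 3*x^2 - 22*x + 38
Second-derivative test at each critical point:
  f''(2) = 6 > 0 → local minimum
  f''(4) = -2 < 0 → local maximum
  f''(5) = 3 > 0 → local minimum

Critical points: x = 2 (local minimum); x = 4 (local maximum); x = 5 (local minimum)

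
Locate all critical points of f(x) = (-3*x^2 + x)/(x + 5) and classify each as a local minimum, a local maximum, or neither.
f'(x) = (-3*x^2 - 30*x + 5)/(x^2 + 10*x + 25)

Solve f'(x) = 0:
  f'(x) = -(3*x^2 + 30*x - 5)/(x + 5)^2; the denominator is positive wherever f is defined, so f'(x) = 0 ⇔ -3*x^2 - 30*x + 5 = 0.
  3*x^2 + 30*x - 5 = 0 has no rational roots; quadratic formula: x = (-30 ± √960)/6.
  ⇒ x = -4*sqrt(15)/3 - 5 ≈ -10.1640, -5 + 4*sqrt(15)/3 ≈ 0.1640

f''(x) = -160/(x^3 + 15*x^2 + 75*x + 125)
Second-derivative test at each critical point:
  f''(-10.1640) = 1.1619 > 0 → local minimum
  f''(0.1640) = -1.1619 < 0 → local maximum

Critical points: x = -4*sqrt(15)/3 - 5 ≈ -10.1640 (local minimum); x = -5 + 4*sqrt(15)/3 ≈ 0.1640 (local maximum)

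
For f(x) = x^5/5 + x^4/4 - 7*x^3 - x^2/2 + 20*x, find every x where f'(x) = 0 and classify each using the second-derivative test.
f'(x) = x^4 + x^3 - 21*x^2 - x + 20

Solve f'(x) = 0:
  Factor: x^4 + x^3 - 21*x^2 - x + 20 = (x - 4)*(x - 1)*(x + 1)*(x + 5) = 0.
  ⇒ x = -5, -1, 1, 4

f''(x) = 4*x^3 + 3*x^2 - 42*x - 1
Second-derivative test at each critical point:
  f''(-5) = -216 < 0 → local maximum
  f''(-1) = 40 > 0 → local minimum
  f''(1) = -36 < 0 → local maximum
  f''(4) = 135 > 0 → local minimum

Critical points: x = -5 (local maximum); x = -1 (local minimum); x = 1 (local maximum); x = 4 (local minimum)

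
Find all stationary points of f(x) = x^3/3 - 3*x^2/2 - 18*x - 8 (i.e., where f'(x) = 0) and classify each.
f'(x) = x^2 - 3*x - 18

Solve f'(x) = 0:
  Factor: x^2 - 3*x - 18 = (x - 6)*(x + 3) = 0.
  ⇒ x = -3, 6

f''(x) = 2*x - 3
Second-derivative test at each critical point:
  f''(-3) = -9 < 0 → local maximum
  f''(6) = 9 > 0 → local minimum

Critical points: x = -3 (local maximum); x = 6 (local minimum)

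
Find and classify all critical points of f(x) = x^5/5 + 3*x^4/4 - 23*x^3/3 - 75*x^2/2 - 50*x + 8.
f'(x) = x^4 + 3*x^3 - 23*x^2 - 75*x - 50

Solve f'(x) = 0:
  Factor: x^4 + 3*x^3 - 23*x^2 - 75*x - 50 = (x - 5)*(x + 1)*(x + 2)*(x + 5) = 0.
  ⇒ x = -5, -2, -1, 5

f''(x) = 4*x^3 + 9*x^2 - 46*x - 75
Second-derivative test at each critical point:
  f''(-5) = -120 < 0 → local maximum
  f''(-2) = 21 > 0 → local minimum
  f''(-1) = -24 < 0 → local maximum
  f''(5) = 420 > 0 → local minimum

Critical points: x = -5 (local maximum); x = -2 (local minimum); x = -1 (local maximum); x = 5 (local minimum)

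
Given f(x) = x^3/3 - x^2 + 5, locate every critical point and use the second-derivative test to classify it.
f'(x) = x*(x - 2)

Solve f'(x) = 0:
  Factor: x^2 - 2*x = x*(x - 2) = 0.
  ⇒ x = 0, 2

f''(x) = 2*x - 2
Second-derivative test at each critical point:
  f''(0) = -2 < 0 → local maximum
  f''(2) = 2 > 0 → local minimum

Critical points: x = 0 (local maximum); x = 2 (local minimum)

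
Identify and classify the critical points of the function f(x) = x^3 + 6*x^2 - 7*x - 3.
f'(x) = 3*x^2 + 12*x - 7

Solve f'(x) = 0:
  3*x^2 + 12*x - 7 = 0 has no rational roots; quadratic formula: x = (-12 ± √228)/6.
  ⇒ x = -sqrt(57)/3 - 2 ≈ -4.5166, -2 + sqrt(57)/3 ≈ 0.5166

f''(x) = 6*x + 12
Second-derivative test at each critical point:
  f''(-4.5166) = -15.0997 < 0 → local maximum
  f''(0.5166) = 15.0997 > 0 → local minimum

Critical points: x = -sqrt(57)/3 - 2 ≈ -4.5166 (local maximum); x = -2 + sqrt(57)/3 ≈ 0.5166 (local minimum)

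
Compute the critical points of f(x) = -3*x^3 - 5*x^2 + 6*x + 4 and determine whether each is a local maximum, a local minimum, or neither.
f'(x) = -9*x^2 - 10*x + 6

Solve f'(x) = 0:
  9*x^2 + 10*x - 6 = 0 has no rational roots; quadratic formula: x = (-10 ± √316)/18.
  ⇒ x = -sqrt(79)/9 - 5/9 ≈ -1.5431, -5/9 + sqrt(79)/9 ≈ 0.4320

f''(x) = -18*x - 10
Second-derivative test at each critical point:
  f''(-1.5431) = 17.7764 > 0 → local minimum
  f''(0.4320) = -17.7764 < 0 → local maximum

Critical points: x = -sqrt(79)/9 - 5/9 ≈ -1.5431 (local minimum); x = -5/9 + sqrt(79)/9 ≈ 0.4320 (local maximum)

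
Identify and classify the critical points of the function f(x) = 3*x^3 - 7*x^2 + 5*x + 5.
f'(x) = 9*x^2 - 14*x + 5

Solve f'(x) = 0:
  Factor: 9*x^2 - 14*x + 5 = (x - 1)*(9*x - 5) = 0.
  ⇒ x = 5/9, 1

f''(x) = 18*x - 14
Second-derivative test at each critical point:
  f''(5/9) = -4 < 0 → local maximum
  f''(1) = 4 > 0 → local minimum

Critical points: x = 5/9 (local maximum); x = 1 (local minimum)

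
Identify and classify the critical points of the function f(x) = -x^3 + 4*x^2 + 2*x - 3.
f'(x) = -3*x^2 + 8*x + 2

Solve f'(x) = 0:
  3*x^2 - 8*x - 2 = 0 has no rational roots; quadratic formula: x = (8 ± √88)/6.
  ⇒ x = 4/3 - sqrt(22)/3 ≈ -0.2301, 4/3 + sqrt(22)/3 ≈ 2.8968

f''(x) = 8 - 6*x
Second-derivative test at each critical point:
  f''(-0.2301) = 9.3808 > 0 → local minimum
  f''(2.8968) = -9.3808 < 0 → local maximum

Critical points: x = 4/3 - sqrt(22)/3 ≈ -0.2301 (local minimum); x = 4/3 + sqrt(22)/3 ≈ 2.8968 (local maximum)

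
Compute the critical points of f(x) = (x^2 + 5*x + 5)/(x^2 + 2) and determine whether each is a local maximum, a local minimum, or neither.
f'(x) = (-5*x^2 - 6*x + 10)/(x^4 + 4*x^2 + 4)

Solve f'(x) = 0:
  f'(x) = -(5*x^2 + 6*x - 10)/(x^2 + 2)^2; the denominator is positive wherever f is defined, so f'(x) = 0 ⇔ -5*x^2 - 6*x + 10 = 0.
  5*x^2 + 6*x - 10 = 0 has no rational roots; quadratic formula: x = (-6 ± √236)/10.
  ⇒ x = -sqrt(59)/5 - 3/5 ≈ -2.1362, -3/5 + sqrt(59)/5 ≈ 0.9362

f''(x) = 2*(5*x^3 + 9*x^2 - 30*x - 6)/(x^6 + 6*x^4 + 12*x^2 + 8)
Second-derivative test at each critical point:
  f''(-2.1362) = 0.3566 > 0 → local minimum
  f''(0.9362) = -1.8566 < 0 → local maximum

Critical points: x = -sqrt(59)/5 - 3/5 ≈ -2.1362 (local minimum); x = -3/5 + sqrt(59)/5 ≈ 0.9362 (local maximum)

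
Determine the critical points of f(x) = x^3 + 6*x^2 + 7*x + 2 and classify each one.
f'(x) = 3*x^2 + 12*x + 7

Solve f'(x) = 0:
  3*x^2 + 12*x + 7 = 0 has no rational roots; quadratic formula: x = (-12 ± √60)/6.
  ⇒ x = -2 - sqrt(15)/3 ≈ -3.2910, -2 + sqrt(15)/3 ≈ -0.7090

f''(x) = 6*x + 12
Second-derivative test at each critical point:
  f''(-3.2910) = -7.7460 < 0 → local maximum
  f''(-0.7090) = 7.7460 > 0 → local minimum

Critical points: x = -2 - sqrt(15)/3 ≈ -3.2910 (local maximum); x = -2 + sqrt(15)/3 ≈ -0.7090 (local minimum)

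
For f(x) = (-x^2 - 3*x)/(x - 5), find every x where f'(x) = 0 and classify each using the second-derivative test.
f'(x) = (-x^2 + 10*x + 15)/(x^2 - 10*x + 25)

Solve f'(x) = 0:
  f'(x) = -(x^2 - 10*x - 15)/(x - 5)^2; the denominator is positive wherever f is defined, so f'(x) = 0 ⇔ -x^2 + 10*x + 15 = 0.
  x^2 - 10*x - 15 = 0 has no rational roots; quadratic formula: x = (10 ± √160)/2.
  ⇒ x = 5 - 2*sqrt(10) ≈ -1.3246, 5 + 2*sqrt(10) ≈ 11.3246

f''(x) = -80/(x^3 - 15*x^2 + 75*x - 125)
Second-derivative test at each critical point:
  f''(-1.3246) = 0.3162 > 0 → local minimum
  f''(11.3246) = -0.3162 < 0 → local maximum

Critical points: x = 5 - 2*sqrt(10) ≈ -1.3246 (local minimum); x = 5 + 2*sqrt(10) ≈ 11.3246 (local maximum)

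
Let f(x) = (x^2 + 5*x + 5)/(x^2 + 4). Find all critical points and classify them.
f'(x) = (-5*x^2 - 2*x + 20)/(x^4 + 8*x^2 + 16)

Solve f'(x) = 0:
  f'(x) = -(5*x^2 + 2*x - 20)/(x^2 + 4)^2; the denominator is positive wherever f is defined, so f'(x) = 0 ⇔ -5*x^2 - 2*x + 20 = 0.
  5*x^2 + 2*x - 20 = 0 has no rational roots; quadratic formula: x = (-2 ± √404)/10.
  ⇒ x = -sqrt(101)/5 - 1/5 ≈ -2.2100, -1/5 + sqrt(101)/5 ≈ 1.8100

f''(x) = 2*(5*x^3 + 3*x^2 - 60*x - 4)/(x^6 + 12*x^4 + 48*x^2 + 64)
Second-derivative test at each critical point:
  f''(-2.2100) = 0.2547 > 0 → local minimum
  f''(1.8100) = -0.3797 < 0 → local maximum

Critical points: x = -sqrt(101)/5 - 1/5 ≈ -2.2100 (local minimum); x = -1/5 + sqrt(101)/5 ≈ 1.8100 (local maximum)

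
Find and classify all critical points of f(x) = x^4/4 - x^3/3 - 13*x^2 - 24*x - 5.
f'(x) = x^3 - x^2 - 26*x - 24

Solve f'(x) = 0:
  Factor: x^3 - x^2 - 26*x - 24 = (x - 6)*(x + 1)*(x + 4) = 0.
  ⇒ x = -4, -1, 6

f''(x) = 3*x^2 - 2*x - 26
Second-derivative test at each critical point:
  f''(-4) = 30 > 0 → local minimum
  f''(-1) = -21 < 0 → local maximum
  f''(6) = 70 > 0 → local minimum

Critical points: x = -4 (local minimum); x = -1 (local maximum); x = 6 (local minimum)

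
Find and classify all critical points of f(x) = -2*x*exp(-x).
f'(x) = 2*(x - 1)*exp(-x)

Solve f'(x) = 0:
  f'(x) = (2*x - 2)·exp(-x) and exp(-x) > 0 for every x, so f'(x) = 0 ⇔ 2*x - 2 = 0.
  Factor: 2*x - 2 = 2*(x - 1) = 0.
  ⇒ x = 1

f''(x) = 2*(2 - x)*exp(-x)
Second-derivative test at each critical point:
  f''(1) = 0.7358 > 0 → local minimum

Critical points: x = 1 (local minimum)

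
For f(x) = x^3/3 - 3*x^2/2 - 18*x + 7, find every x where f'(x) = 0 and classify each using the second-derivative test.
f'(x) = x^2 - 3*x - 18

Solve f'(x) = 0:
  Factor: x^2 - 3*x - 18 = (x - 6)*(x + 3) = 0.
  ⇒ x = -3, 6

f''(x) = 2*x - 3
Second-derivative test at each critical point:
  f''(-3) = -9 < 0 → local maximum
  f''(6) = 9 > 0 → local minimum

Critical points: x = -3 (local maximum); x = 6 (local minimum)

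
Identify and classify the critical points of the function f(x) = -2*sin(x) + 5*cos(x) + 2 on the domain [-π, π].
f'(x) = -5*sin(x) - 2*cos(x)

Solve f'(x) = 0 on [-π, π]:
  f'(x) = 0 ⇔ -2*cos(x) = 5*sin(x) ⇔ tan(x) = -2/5, i.e. x = arctan(-2/5) + nπ; keep the solutions lying in [-π, π].
  ⇒ x = -atan(2/5) ≈ -0.3805, pi - atan(2/5) ≈ 2.7611

f''(x) = 2*sin(x) - 5*cos(x)
Second-derivative test at each critical point:
  f''(-0.3805) = -5.3852 < 0 → local maximum
  f''(2.7611) = 5.3852 > 0 → local minimum

Critical points: x = -atan(2/5) ≈ -0.3805 (local maximum); x = pi - atan(2/5) ≈ 2.7611 (local minimum)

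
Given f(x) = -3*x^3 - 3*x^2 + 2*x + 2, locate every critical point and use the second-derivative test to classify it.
f'(x) = -9*x^2 - 6*x + 2

Solve f'(x) = 0:
  9*x^2 + 6*x - 2 = 0 has no rational roots; quadratic formula: x = (-6 ± √108)/18.
  ⇒ x = -sqrt(3)/3 - 1/3 ≈ -0.9107, -1/3 + sqrt(3)/3 ≈ 0.2440

f''(x) = -18*x - 6
Second-derivative test at each critical point:
  f''(-0.9107) = 10.3923 > 0 → local minimum
  f''(0.2440) = -10.3923 < 0 → local maximum

Critical points: x = -sqrt(3)/3 - 1/3 ≈ -0.9107 (local minimum); x = -1/3 + sqrt(3)/3 ≈ 0.2440 (local maximum)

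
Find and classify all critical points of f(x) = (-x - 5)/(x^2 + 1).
f'(x) = (-x^2 + 2*x*(x + 5) - 1)/(x^2 + 1)^2

Solve f'(x) = 0:
  f'(x) = (x^2 + 10*x - 1)/(x^2 + 1)^2; the denominator is positive wherever f is defined, so f'(x) = 0 ⇔ x^2 + 10*x - 1 = 0.
  x^2 + 10*x - 1 = 0 has no rational roots; quadratic formula: x = (-10 ± √104)/2.
  ⇒ x = -sqrt(26) - 5 ≈ -10.0990, -5 + sqrt(26) ≈ 0.0990

f''(x) = 2*(-4*x^2*(x + 5) + (3*x + 5)*(x^2 + 1))/(x^2 + 1)^3
Second-derivative test at each critical point:
  f''(-10.0990) = -0.0010 < 0 → local maximum
  f''(0.0990) = 10.0010 > 0 → local minimum

Critical points: x = -sqrt(26) - 5 ≈ -10.0990 (local maximum); x = -5 + sqrt(26) ≈ 0.0990 (local minimum)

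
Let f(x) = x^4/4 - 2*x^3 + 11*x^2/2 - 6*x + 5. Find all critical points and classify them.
f'(x) = x^3 - 6*x^2 + 11*x - 6

Solve f'(x) = 0:
  Factor: x^3 - 6*x^2 + 11*x - 6 = (x - 3)*(x - 2)*(x - 1) = 0.
  ⇒ x = 1, 2, 3

f''(x) = 3*x^2 - 12*x + 11
Second-derivative test at each critical point:
  f''(1) = 2 > 0 → local minimum
  f''(2) = -1 < 0 → local maximum
  f''(3) = 2 > 0 → local minimum

Critical points: x = 1 (local minimum); x = 2 (local maximum); x = 3 (local minimum)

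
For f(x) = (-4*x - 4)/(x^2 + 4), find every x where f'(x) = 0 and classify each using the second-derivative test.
f'(x) = 4*(-x^2 + 2*x*(x + 1) - 4)/(x^2 + 4)^2

Solve f'(x) = 0:
  f'(x) = 4*(x^2 + 2*x - 4)/(x^2 + 4)^2; the denominator is positive wherever f is defined, so f'(x) = 0 ⇔ 4*x^2 + 8*x - 16 = 0.
  Factor: 4*x^2 + 8*x - 16 = 4*(x^2 + 2*x - 4); x^2 + 2*x - 4 = 0 has no rational roots; quadratic formula: x = (-2 ± √20)/2.
  ⇒ x = -sqrt(5) - 1 ≈ -3.2361, -1 + sqrt(5) ≈ 1.2361

f''(x) = 8*(-4*x^2*(x + 1) + (3*x + 1)*(x^2 + 4))/(x^2 + 4)^3
Second-derivative test at each critical point:
  f''(-3.2361) = -0.0854 < 0 → local maximum
  f''(1.2361) = 0.5854 > 0 → local minimum

Critical points: x = -sqrt(5) - 1 ≈ -3.2361 (local maximum); x = -1 + sqrt(5) ≈ 1.2361 (local minimum)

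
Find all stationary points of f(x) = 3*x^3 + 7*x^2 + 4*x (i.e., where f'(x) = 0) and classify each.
f'(x) = 9*x^2 + 14*x + 4

Solve f'(x) = 0:
  9*x^2 + 14*x + 4 = 0 has no rational roots; quadratic formula: x = (-14 ± √52)/18.
  ⇒ x = -7/9 - sqrt(13)/9 ≈ -1.1784, -7/9 + sqrt(13)/9 ≈ -0.3772

f''(x) = 18*x + 14
Second-derivative test at each critical point:
  f''(-1.1784) = -7.2111 < 0 → local maximum
  f''(-0.3772) = 7.2111 > 0 → local minimum

Critical points: x = -7/9 - sqrt(13)/9 ≈ -1.1784 (local maximum); x = -7/9 + sqrt(13)/9 ≈ -0.3772 (local minimum)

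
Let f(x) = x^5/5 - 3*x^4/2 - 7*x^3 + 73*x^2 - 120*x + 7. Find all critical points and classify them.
f'(x) = x^4 - 6*x^3 - 21*x^2 + 146*x - 120

Solve f'(x) = 0:
  Factor: x^4 - 6*x^3 - 21*x^2 + 146*x - 120 = (x - 6)*(x - 4)*(x - 1)*(x + 5) = 0.
  ⇒ x = -5, 1, 4, 6

f''(x) = 4*x^3 - 18*x^2 - 42*x + 146
Second-derivative test at each critical point:
  f''(-5) = -594 < 0 → local maximum
  f''(1) = 90 > 0 → local minimum
  f''(4) = -54 < 0 → local maximum
  f''(6) = 110 > 0 → local minimum

Critical points: x = -5 (local maximum); x = 1 (local minimum); x = 4 (local maximum); x = 6 (local minimum)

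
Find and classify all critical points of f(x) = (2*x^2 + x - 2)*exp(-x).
f'(x) = (-2*x^2 + 3*x + 3)*exp(-x)

Solve f'(x) = 0:
  f'(x) = (-2*x^2 + 3*x + 3)·exp(-x) and exp(-x) > 0 for every x, so f'(x) = 0 ⇔ -2*x^2 + 3*x + 3 = 0.
  2*x^2 - 3*x - 3 = 0 has no rational roots; quadratic formula: x = (3 ± √33)/4.
  ⇒ x = 3/4 - sqrt(33)/4 ≈ -0.6861, 3/4 + sqrt(33)/4 ≈ 2.1861

f''(x) = x*(2*x - 7)*exp(-x)
Second-derivative test at each critical point:
  f''(-0.6861) = 11.4089 > 0 → local minimum
  f''(2.1861) = -0.6454 < 0 → local maximum

Critical points: x = 3/4 - sqrt(33)/4 ≈ -0.6861 (local minimum); x = 3/4 + sqrt(33)/4 ≈ 2.1861 (local maximum)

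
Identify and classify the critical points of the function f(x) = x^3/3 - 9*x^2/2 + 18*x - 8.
f'(x) = x^2 - 9*x + 18

Solve f'(x) = 0:
  Factor: x^2 - 9*x + 18 = (x - 6)*(x - 3) = 0.
  ⇒ x = 3, 6

f''(x) = 2*x - 9
Second-derivative test at each critical point:
  f''(3) = -3 < 0 → local maximum
  f''(6) = 3 > 0 → local minimum

Critical points: x = 3 (local maximum); x = 6 (local minimum)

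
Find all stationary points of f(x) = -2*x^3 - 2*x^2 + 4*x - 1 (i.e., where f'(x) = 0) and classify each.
f'(x) = -6*x^2 - 4*x + 4

Solve f'(x) = 0:
  Factor: -6*x^2 - 4*x + 4 = -2*(3*x^2 + 2*x - 2); 3*x^2 + 2*x - 2 = 0 has no rational roots; quadratic formula: x = (-2 ± √28)/6.
  ⇒ x = -sqrt(7)/3 - 1/3 ≈ -1.2153, -1/3 + sqrt(7)/3 ≈ 0.5486

f''(x) = -12*x - 4
Second-derivative test at each critical point:
  f''(-1.2153) = 10.5830 > 0 → local minimum
  f''(0.5486) = -10.5830 < 0 → local maximum

Critical points: x = -sqrt(7)/3 - 1/3 ≈ -1.2153 (local minimum); x = -1/3 + sqrt(7)/3 ≈ 0.5486 (local maximum)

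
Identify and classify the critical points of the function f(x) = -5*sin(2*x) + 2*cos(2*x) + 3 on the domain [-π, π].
f'(x) = -4*sin(2*x) - 10*cos(2*x)

Solve f'(x) = 0 on [-π, π]:
  f'(x) = 0 ⇔ -5*cos(2*x) = 2*sin(2*x) ⇔ tan(2*x) = -5/2, i.e. 2*x = arctan(-5/2) + nπ; keep the solutions lying in [-π, π].
  ⇒ x = -pi/2 - atan(5/2)/2 ≈ -2.1659, -atan(5/2)/2 ≈ -0.5951, -atan(5/2)/2 + pi/2 ≈ 0.9757, pi - atan(5/2)/2 ≈ 2.5464

f''(x) = 20*sin(2*x) - 8*cos(2*x)
Second-derivative test at each critical point:
  f''(-2.1659) = 21.5407 > 0 → local minimum
  f''(-0.5951) = -21.5407 < 0 → local maximum
  f''(0.9757) = 21.5407 > 0 → local minimum
  f''(2.5464) = -21.5407 < 0 → local maximum

Critical points: x = -pi/2 - atan(5/2)/2 ≈ -2.1659 (local minimum); x = -atan(5/2)/2 ≈ -0.5951 (local maximum); x = -atan(5/2)/2 + pi/2 ≈ 0.9757 (local minimum); x = pi - atan(5/2)/2 ≈ 2.5464 (local maximum)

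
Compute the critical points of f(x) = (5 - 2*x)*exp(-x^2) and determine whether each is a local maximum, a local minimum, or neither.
f'(x) = 2*(x*(2*x - 5) - 1)*exp(-x^2)

Solve f'(x) = 0:
  f'(x) = (4*x^2 - 10*x - 2)·exp(-x^2) and exp(-x^2) > 0 for every x, so f'(x) = 0 ⇔ 4*x^2 - 10*x - 2 = 0.
  Factor: 4*x^2 - 10*x - 2 = 2*(2*x^2 - 5*x - 1); 2*x^2 - 5*x - 1 = 0 has no rational roots; quadratic formula: x = (5 ± √33)/4.
  ⇒ x = 5/4 - sqrt(33)/4 ≈ -0.1861, 5/4 + sqrt(33)/4 ≈ 2.6861

f''(x) = 2*(2*x^2*(5 - 2*x) + 6*x - 5)*exp(-x^2)
Second-derivative test at each critical point:
  f''(-0.1861) = -11.0979 < 0 → local maximum
  f''(2.6861) = 0.0084 > 0 → local minimum

Critical points: x = 5/4 - sqrt(33)/4 ≈ -0.1861 (local maximum); x = 5/4 + sqrt(33)/4 ≈ 2.6861 (local minimum)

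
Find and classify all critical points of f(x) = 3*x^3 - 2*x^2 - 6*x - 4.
f'(x) = 9*x^2 - 4*x - 6

Solve f'(x) = 0:
  9*x^2 - 4*x - 6 = 0 has no rational roots; quadratic formula: x = (4 ± √232)/18.
  ⇒ x = 2/9 - sqrt(58)/9 ≈ -0.6240, 2/9 + sqrt(58)/9 ≈ 1.0684

f''(x) = 18*x - 4
Second-derivative test at each critical point:
  f''(-0.6240) = -15.2315 < 0 → local maximum
  f''(1.0684) = 15.2315 > 0 → local minimum

Critical points: x = 2/9 - sqrt(58)/9 ≈ -0.6240 (local maximum); x = 2/9 + sqrt(58)/9 ≈ 1.0684 (local minimum)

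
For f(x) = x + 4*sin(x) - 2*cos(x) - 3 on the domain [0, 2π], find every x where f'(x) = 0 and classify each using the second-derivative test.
f'(x) = 2*sin(x) + 4*cos(x) + 1

Solve f'(x) = 0 on [0, 2π]:
  f'(x) = 0 ⇔ 2*sin(x) + 4*cos(x) = -1. Write the left side as R·cos(x + φ) with R = √(4² + (-2)²) = 2*sqrt(5), cos φ = 2*sqrt(5)/5, sin φ = -sqrt(5)/5; then cos(x + φ) = -sqrt(5)/10. Solve for x and keep the solutions lying in [0, 2π].
  ⇒ x = atan((-1 + 2*sqrt(19))/(-sqrt(19) - 2)) + pi ≈ 2.2600, atan((-2*sqrt(19) - 1)/(-2 + sqrt(19))) + 2*pi ≈ 4.9505

f''(x) = -4*sin(x) + 2*cos(x)
Second-derivative test at each critical point:
  f''(2.2600) = -4.3589 < 0 → local maximum
  f''(4.9505) = 4.3589 > 0 → local minimum

Critical points: x = atan((-1 + 2*sqrt(19))/(-sqrt(19) - 2)) + pi ≈ 2.2600 (local maximum); x = atan((-2*sqrt(19) - 1)/(-2 + sqrt(19))) + 2*pi ≈ 4.9505 (local minimum)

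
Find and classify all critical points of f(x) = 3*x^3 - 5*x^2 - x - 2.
f'(x) = 9*x^2 - 10*x - 1

Solve f'(x) = 0:
  9*x^2 - 10*x - 1 = 0 has no rational roots; quadratic formula: x = (10 ± √136)/18.
  ⇒ x = 5/9 - sqrt(34)/9 ≈ -0.0923, 5/9 + sqrt(34)/9 ≈ 1.2034

f''(x) = 18*x - 10
Second-derivative test at each critical point:
  f''(-0.0923) = -11.6619 < 0 → local maximum
  f''(1.2034) = 11.6619 > 0 → local minimum

Critical points: x = 5/9 - sqrt(34)/9 ≈ -0.0923 (local maximum); x = 5/9 + sqrt(34)/9 ≈ 1.2034 (local minimum)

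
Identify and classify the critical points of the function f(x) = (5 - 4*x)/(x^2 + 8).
f'(x) = 2*(2*x^2 - 5*x - 16)/(x^4 + 16*x^2 + 64)

Solve f'(x) = 0:
  f'(x) = 2*(2*x^2 - 5*x - 16)/(x^2 + 8)^2; the denominator is positive wherever f is defined, so f'(x) = 0 ⇔ 4*x^2 - 10*x - 32 = 0.
  Factor: 4*x^2 - 10*x - 32 = 2*(2*x^2 - 5*x - 16); 2*x^2 - 5*x - 16 = 0 has no rational roots; quadratic formula: x = (5 ± √153)/4.
  ⇒ x = 5/4 - 3*sqrt(17)/4 ≈ -1.8423, 5/4 + 3*sqrt(17)/4 ≈ 4.3423

f''(x) = 2*(4*x^2*(5 - 4*x) + (12*x - 5)*(x^2 + 8))/(x^2 + 8)^3
Second-derivative test at each critical point:
  f''(-1.8423) = -0.1906 < 0 → local maximum
  f''(4.3423) = 0.0343 > 0 → local minimum

Critical points: x = 5/4 - 3*sqrt(17)/4 ≈ -1.8423 (local maximum); x = 5/4 + 3*sqrt(17)/4 ≈ 4.3423 (local minimum)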